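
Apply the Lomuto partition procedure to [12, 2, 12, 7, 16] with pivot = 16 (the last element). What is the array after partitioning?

Lomuto partition with pivot = 16:

Initial array: [12, 2, 12, 7, 16]

arr[0]=12 <= 16: swap with position 0, array becomes [12, 2, 12, 7, 16]
arr[1]=2 <= 16: swap with position 1, array becomes [12, 2, 12, 7, 16]
arr[2]=12 <= 16: swap with position 2, array becomes [12, 2, 12, 7, 16]
arr[3]=7 <= 16: swap with position 3, array becomes [12, 2, 12, 7, 16]

Place pivot at position 4: [12, 2, 12, 7, 16]
Pivot position: 4

After partitioning with pivot 16, the array becomes [12, 2, 12, 7, 16]. The pivot is placed at index 4. All elements to the left of the pivot are <= 16, and all elements to the right are > 16.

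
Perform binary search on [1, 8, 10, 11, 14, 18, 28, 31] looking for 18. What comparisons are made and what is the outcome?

Binary search for 18 in [1, 8, 10, 11, 14, 18, 28, 31]:

lo=0, hi=7, mid=3, arr[mid]=11 -> 11 < 18, search right half
lo=4, hi=7, mid=5, arr[mid]=18 -> Found target at index 5!

Binary search finds 18 at index 5 after 2 comparisons. The search repeatedly halves the search space by comparing with the middle element.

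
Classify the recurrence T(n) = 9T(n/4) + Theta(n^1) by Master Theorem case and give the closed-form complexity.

Master Theorem for T(n) = 9T(n/4) + O(n^1):

a = 9, b = 4, c = 1
log_b(a) = log_4(9) = 1.5850

Case 1: c = 1 < log_4(9) = 1.5850
T(n) = O(n^(log_4 9))

For T(n) = 9T(n/4) + O(n^1): log_4(9) = 1.5850. This is Case 1 of the Master Theorem (c < log_b(a), work dominated by leaves), giving O(n^(log_4 9)).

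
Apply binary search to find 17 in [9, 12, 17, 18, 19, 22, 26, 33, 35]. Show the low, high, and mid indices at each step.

Binary search for 17 in [9, 12, 17, 18, 19, 22, 26, 33, 35]:

lo=0, hi=8, mid=4, arr[mid]=19 -> 19 > 17, search left half
lo=0, hi=3, mid=1, arr[mid]=12 -> 12 < 17, search right half
lo=2, hi=3, mid=2, arr[mid]=17 -> Found target at index 2!

Binary search finds 17 at index 2 after 3 comparisons. The search repeatedly halves the search space by comparing with the middle element.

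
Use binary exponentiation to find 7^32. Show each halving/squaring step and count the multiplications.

Computing 7^32 by squaring (build up from 7^1; each line after the first costs one multiplication):

7^1 = 7
7^2 = (7^1)^2 = 7^2 = 49
7^4 = (7^2)^2 = 49^2 = 2401
7^8 = (7^4)^2 = 2401^2 = 5764801
7^16 = (7^8)^2 = 5764801^2 = 33232930569601
7^32 = (7^16)^2 = 33232930569601^2 = 1104427674243920646305299201

Result: 1104427674243920646305299201
Multiplications needed: 5 (5 lines after 7^1)

7^32 = 1104427674243920646305299201. Using exponentiation by squaring, this requires 5 multiplications. The key idea: if the exponent is even, square the half-power; if odd, multiply by the base once.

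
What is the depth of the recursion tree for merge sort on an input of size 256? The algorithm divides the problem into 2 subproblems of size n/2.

For divide and conquer with division factor 2:

Problem sizes at each level:
Level 0: 256
Level 1: 128
Level 2: 64
Level 3: 32
Level 4: 16
Level 5: 8
Level 6: 4
Level 7: 2
Level 8: 1

The root is level 0 and the size-1 base case is level 8 (the tree spans levels 0 through 8, i.e. 9 levels counting the root), so the depth is the number of divisions: log_2(256) = 8

The recursion tree depth is log_2(256) = 8. At each level, the problem size is divided by 2, so it takes 8 divisions to reduce to a base case of size 1. The algorithm makes 2 recursive calls at each level.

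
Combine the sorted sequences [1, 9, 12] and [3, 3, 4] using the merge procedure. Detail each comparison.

Merging process:

Compare 1 vs 3: take 1 from left. Merged: [1]
Compare 9 vs 3: take 3 from right. Merged: [1, 3]
Compare 9 vs 3: take 3 from right. Merged: [1, 3, 3]
Compare 9 vs 4: take 4 from right. Merged: [1, 3, 3, 4]
Append remaining from left: [9, 12]. Merged: [1, 3, 3, 4, 9, 12]

Final merged array: [1, 3, 3, 4, 9, 12]
Total comparisons: 4

The merged array is [1, 3, 3, 4, 9, 12], requiring 4 comparisons. The merge step runs in O(n) time where n is the total number of elements.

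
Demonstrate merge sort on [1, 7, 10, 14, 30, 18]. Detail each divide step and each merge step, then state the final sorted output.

Merge sort trace:

Split: [1, 7, 10, 14, 30, 18] -> [1, 7, 10] and [14, 30, 18]
  Split: [1, 7, 10] -> [1] and [7, 10]
    Split: [7, 10] -> [7] and [10]
    Merge: [7] + [10] -> [7, 10]
  Merge: [1] + [7, 10] -> [1, 7, 10]
  Split: [14, 30, 18] -> [14] and [30, 18]
    Split: [30, 18] -> [30] and [18]
    Merge: [30] + [18] -> [18, 30]
  Merge: [14] + [18, 30] -> [14, 18, 30]
Merge: [1, 7, 10] + [14, 18, 30] -> [1, 7, 10, 14, 18, 30]

Final sorted array: [1, 7, 10, 14, 18, 30]

The merge sort proceeds by recursively splitting the array and merging sorted halves.
After all merges, the sorted array is [1, 7, 10, 14, 18, 30].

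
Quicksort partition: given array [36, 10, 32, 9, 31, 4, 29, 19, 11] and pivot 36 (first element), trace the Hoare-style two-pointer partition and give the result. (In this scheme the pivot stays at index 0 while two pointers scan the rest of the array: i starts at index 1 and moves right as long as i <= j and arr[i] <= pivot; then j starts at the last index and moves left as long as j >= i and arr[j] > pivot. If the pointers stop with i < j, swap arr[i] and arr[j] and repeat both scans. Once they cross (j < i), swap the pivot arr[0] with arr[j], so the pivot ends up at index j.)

Hoare-style two-pointer partition with pivot = 36:

Initial array: [36, 10, 32, 9, 31, 4, 29, 19, 11]

Pointers start at i = 1, j = 8.
i ends at 9, j ends at 8: the pointers have crossed (j < i), so scanning stops.

Swap pivot arr[0] with arr[8] to place pivot at position 8: [11, 10, 32, 9, 31, 4, 29, 19, 36]
Pivot position: 8

After partitioning with pivot 36, the array becomes [11, 10, 32, 9, 31, 4, 29, 19, 36]. The pivot is placed at index 8. All elements to the left of the pivot are <= 36, and all elements to the right are > 36.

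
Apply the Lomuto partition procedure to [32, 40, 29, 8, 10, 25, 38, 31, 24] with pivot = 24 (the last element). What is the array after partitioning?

Lomuto partition with pivot = 24:

Initial array: [32, 40, 29, 8, 10, 25, 38, 31, 24]

arr[0]=32 > 24: no swap
arr[1]=40 > 24: no swap
arr[2]=29 > 24: no swap
arr[3]=8 <= 24: swap with position 0, array becomes [8, 40, 29, 32, 10, 25, 38, 31, 24]
arr[4]=10 <= 24: swap with position 1, array becomes [8, 10, 29, 32, 40, 25, 38, 31, 24]
arr[5]=25 > 24: no swap
arr[6]=38 > 24: no swap
arr[7]=31 > 24: no swap

Place pivot at position 2: [8, 10, 24, 32, 40, 25, 38, 31, 29]
Pivot position: 2

After partitioning with pivot 24, the array becomes [8, 10, 24, 32, 40, 25, 38, 31, 29]. The pivot is placed at index 2. All elements to the left of the pivot are <= 24, and all elements to the right are > 24.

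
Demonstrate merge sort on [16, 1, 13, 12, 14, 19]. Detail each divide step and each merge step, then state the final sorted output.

Merge sort trace:

Split: [16, 1, 13, 12, 14, 19] -> [16, 1, 13] and [12, 14, 19]
  Split: [16, 1, 13] -> [16] and [1, 13]
    Split: [1, 13] -> [1] and [13]
    Merge: [1] + [13] -> [1, 13]
  Merge: [16] + [1, 13] -> [1, 13, 16]
  Split: [12, 14, 19] -> [12] and [14, 19]
    Split: [14, 19] -> [14] and [19]
    Merge: [14] + [19] -> [14, 19]
  Merge: [12] + [14, 19] -> [12, 14, 19]
Merge: [1, 13, 16] + [12, 14, 19] -> [1, 12, 13, 14, 16, 19]

Final sorted array: [1, 12, 13, 14, 16, 19]

The merge sort proceeds by recursively splitting the array and merging sorted halves.
After all merges, the sorted array is [1, 12, 13, 14, 16, 19].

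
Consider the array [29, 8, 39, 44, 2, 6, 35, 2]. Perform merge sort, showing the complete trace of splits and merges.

Merge sort trace:

Split: [29, 8, 39, 44, 2, 6, 35, 2] -> [29, 8, 39, 44] and [2, 6, 35, 2]
  Split: [29, 8, 39, 44] -> [29, 8] and [39, 44]
    Split: [29, 8] -> [29] and [8]
    Merge: [29] + [8] -> [8, 29]
    Split: [39, 44] -> [39] and [44]
    Merge: [39] + [44] -> [39, 44]
  Merge: [8, 29] + [39, 44] -> [8, 29, 39, 44]
  Split: [2, 6, 35, 2] -> [2, 6] and [35, 2]
    Split: [2, 6] -> [2] and [6]
    Merge: [2] + [6] -> [2, 6]
    Split: [35, 2] -> [35] and [2]
    Merge: [35] + [2] -> [2, 35]
  Merge: [2, 6] + [2, 35] -> [2, 2, 6, 35]
Merge: [8, 29, 39, 44] + [2, 2, 6, 35] -> [2, 2, 6, 8, 29, 35, 39, 44]

Final sorted array: [2, 2, 6, 8, 29, 35, 39, 44]

The merge sort proceeds by recursively splitting the array and merging sorted halves.
After all merges, the sorted array is [2, 2, 6, 8, 29, 35, 39, 44].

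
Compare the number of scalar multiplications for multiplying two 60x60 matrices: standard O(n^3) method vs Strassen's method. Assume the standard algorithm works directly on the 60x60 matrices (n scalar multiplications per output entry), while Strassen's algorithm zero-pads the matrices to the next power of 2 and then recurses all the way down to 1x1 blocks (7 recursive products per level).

Matrix multiplication for 60x60 matrices:

Strassen's algorithm requires power-of-2 dimensions. Pad 60x60 to 64x64 (next power of 2).

Standard algorithm: 60^3 = 216000 multiplications
Strassen's algorithm: 7^(log2(64)) = 7^6 = 117649 multiplications
Savings: 216000 - 117649 = 98351 multiplications

Standard: 216000 multiplications (60^3). Strassen: 117649 multiplications (7^6, after padding to 64x64). Strassen reduces 8 recursive multiplications to 7 at each level.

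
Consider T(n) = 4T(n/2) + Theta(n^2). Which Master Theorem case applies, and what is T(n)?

Master Theorem for T(n) = 4T(n/2) + O(n^2):

a = 4, b = 2, c = 2
log_b(a) = log_2(4) = 2.0000

Case 2: c = 2 = log_2(4) = 2.0000
T(n) = O(n^2 log n) = O(n^2 log n)

For T(n) = 4T(n/2) + O(n^2): log_2(4) = 2.0000. This is Case 2 of the Master Theorem (c = log_b(a), equal work at all levels), giving O(n^2 log n).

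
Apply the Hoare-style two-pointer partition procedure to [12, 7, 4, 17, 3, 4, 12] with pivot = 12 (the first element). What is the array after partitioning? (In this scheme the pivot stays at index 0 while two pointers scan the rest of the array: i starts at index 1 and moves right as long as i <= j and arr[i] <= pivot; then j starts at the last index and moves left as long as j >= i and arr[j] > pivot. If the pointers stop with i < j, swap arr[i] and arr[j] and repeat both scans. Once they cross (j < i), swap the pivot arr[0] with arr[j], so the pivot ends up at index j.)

Hoare-style two-pointer partition with pivot = 12:

Initial array: [12, 7, 4, 17, 3, 4, 12]

Pointers start at i = 1, j = 6.
i stops at index 3 (arr[3]=17 > 12), j stops at index 6 (arr[6]=12 <= 12): swap arr[3] and arr[6], array becomes [12, 7, 4, 12, 3, 4, 17]
i ends at 6, j ends at 5: the pointers have crossed (j < i), so scanning stops.

Swap pivot arr[0] with arr[5] to place pivot at position 5: [4, 7, 4, 12, 3, 12, 17]
Pivot position: 5

After partitioning with pivot 12, the array becomes [4, 7, 4, 12, 3, 12, 17]. The pivot is placed at index 5. All elements to the left of the pivot are <= 12, and all elements to the right are > 12.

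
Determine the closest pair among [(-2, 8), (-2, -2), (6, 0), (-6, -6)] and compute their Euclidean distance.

Computing all pairwise distances among 4 points:

d((-2, 8), (-2, -2)) = 10.0
d((-2, 8), (6, 0)) = 11.3137
d((-2, 8), (-6, -6)) = 14.5602
d((-2, -2), (6, 0)) = 8.2462
d((-2, -2), (-6, -6)) = 5.6569 <-- minimum
d((6, 0), (-6, -6)) = 13.4164

Closest pair: (-2, -2) and (-6, -6) with distance 5.6569

The closest pair is (-2, -2) and (-6, -6) with Euclidean distance 5.6569. For 4 points, brute-force pairwise comparison is shown above. For large n, the divide-and-conquer algorithm (sort by x, recurse on halves, check the dividing strip) achieves O(n log n).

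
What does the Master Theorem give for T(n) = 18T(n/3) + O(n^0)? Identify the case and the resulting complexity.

Master Theorem for T(n) = 18T(n/3) + O(n^0):

a = 18, b = 3, c = 0
log_b(a) = log_3(18) = 2.6309

Case 1: c = 0 < log_3(18) = 2.6309
T(n) = O(n^(log_3 18))

For T(n) = 18T(n/3) + O(n^0): log_3(18) = 2.6309. This is Case 1 of the Master Theorem (c < log_b(a), work dominated by leaves), giving O(n^(log_3 18)).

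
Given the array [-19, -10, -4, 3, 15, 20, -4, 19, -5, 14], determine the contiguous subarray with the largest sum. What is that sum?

Using Kadane's algorithm on [-19, -10, -4, 3, 15, 20, -4, 19, -5, 14]:

Scanning through the array:
Position 1 (value -10): max_ending_here = -10, max_so_far = -10
Position 2 (value -4): max_ending_here = -4, max_so_far = -4
Position 3 (value 3): max_ending_here = 3, max_so_far = 3
Position 4 (value 15): max_ending_here = 18, max_so_far = 18
Position 5 (value 20): max_ending_here = 38, max_so_far = 38
Position 6 (value -4): max_ending_here = 34, max_so_far = 38
Position 7 (value 19): max_ending_here = 53, max_so_far = 53
Position 8 (value -5): max_ending_here = 48, max_so_far = 53
Position 9 (value 14): max_ending_here = 62, max_so_far = 62

Maximum subarray: [3, 15, 20, -4, 19, -5, 14]
Maximum sum: 62

The maximum subarray is [3, 15, 20, -4, 19, -5, 14] with sum 62. This subarray runs from index 3 to index 9.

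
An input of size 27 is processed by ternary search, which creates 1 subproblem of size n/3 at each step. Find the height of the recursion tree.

For divide and conquer with division factor 3:

Problem sizes at each level:
Level 0: 27
Level 1: 9
Level 2: 3
Level 3: 1

The root is level 0 and the size-1 base case is level 3 (the tree spans levels 0 through 3, i.e. 4 levels counting the root), so the depth is the number of divisions: log_3(27) = 3

The recursion tree depth is log_3(27) = 3. At each level, the problem size is divided by 3, so it takes 3 divisions to reduce to a base case of size 1. The algorithm makes 1 recursive call at each level.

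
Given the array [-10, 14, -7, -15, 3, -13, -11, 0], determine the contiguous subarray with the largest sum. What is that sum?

Using Kadane's algorithm on [-10, 14, -7, -15, 3, -13, -11, 0]:

Scanning through the array:
Position 1 (value 14): max_ending_here = 14, max_so_far = 14
Position 2 (value -7): max_ending_here = 7, max_so_far = 14
Position 3 (value -15): max_ending_here = -8, max_so_far = 14
Position 4 (value 3): max_ending_here = 3, max_so_far = 14
Position 5 (value -13): max_ending_here = -10, max_so_far = 14
Position 6 (value -11): max_ending_here = -11, max_so_far = 14
Position 7 (value 0): max_ending_here = 0, max_so_far = 14

Maximum subarray: [14]
Maximum sum: 14

The maximum subarray is [14] with sum 14. This subarray runs from index 1 to index 1.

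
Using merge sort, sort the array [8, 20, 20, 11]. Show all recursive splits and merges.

Merge sort trace:

Split: [8, 20, 20, 11] -> [8, 20] and [20, 11]
  Split: [8, 20] -> [8] and [20]
  Merge: [8] + [20] -> [8, 20]
  Split: [20, 11] -> [20] and [11]
  Merge: [20] + [11] -> [11, 20]
Merge: [8, 20] + [11, 20] -> [8, 11, 20, 20]

Final sorted array: [8, 11, 20, 20]

The merge sort proceeds by recursively splitting the array and merging sorted halves.
After all merges, the sorted array is [8, 11, 20, 20].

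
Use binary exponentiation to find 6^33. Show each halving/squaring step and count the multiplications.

Computing 6^33 by squaring (build up from 6^1; each line after the first costs one multiplication):

6^1 = 6
6^2 = (6^1)^2 = 6^2 = 36
6^4 = (6^2)^2 = 36^2 = 1296
6^8 = (6^4)^2 = 1296^2 = 1679616
6^16 = (6^8)^2 = 1679616^2 = 2821109907456
6^32 = (6^16)^2 = 2821109907456^2 = 7958661109946400884391936
6^33 = 6 * 6^32 = 6 * 7958661109946400884391936 = 47751966659678405306351616

Result: 47751966659678405306351616
Multiplications needed: 6 (6 lines after 6^1)

6^33 = 47751966659678405306351616. Using exponentiation by squaring, this requires 6 multiplications. The key idea: if the exponent is even, square the half-power; if odd, multiply by the base once.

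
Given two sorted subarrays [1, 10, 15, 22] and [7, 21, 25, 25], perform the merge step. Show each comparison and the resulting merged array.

Merging process:

Compare 1 vs 7: take 1 from left. Merged: [1]
Compare 10 vs 7: take 7 from right. Merged: [1, 7]
Compare 10 vs 21: take 10 from left. Merged: [1, 7, 10]
Compare 15 vs 21: take 15 from left. Merged: [1, 7, 10, 15]
Compare 22 vs 21: take 21 from right. Merged: [1, 7, 10, 15, 21]
Compare 22 vs 25: take 22 from left. Merged: [1, 7, 10, 15, 21, 22]
Append remaining from right: [25, 25]. Merged: [1, 7, 10, 15, 21, 22, 25, 25]

Final merged array: [1, 7, 10, 15, 21, 22, 25, 25]
Total comparisons: 6

The merged array is [1, 7, 10, 15, 21, 22, 25, 25], requiring 6 comparisons. The merge step runs in O(n) time where n is the total number of elements.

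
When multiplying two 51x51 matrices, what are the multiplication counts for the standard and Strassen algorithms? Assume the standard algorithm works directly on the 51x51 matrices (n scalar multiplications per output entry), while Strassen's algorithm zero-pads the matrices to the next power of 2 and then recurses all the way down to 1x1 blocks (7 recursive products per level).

Matrix multiplication for 51x51 matrices:

Strassen's algorithm requires power-of-2 dimensions. Pad 51x51 to 64x64 (next power of 2).

Standard algorithm: 51^3 = 132651 multiplications
Strassen's algorithm: 7^(log2(64)) = 7^6 = 117649 multiplications
Savings: 132651 - 117649 = 15002 multiplications

Standard: 132651 multiplications (51^3). Strassen: 117649 multiplications (7^6, after padding to 64x64). Strassen reduces 8 recursive multiplications to 7 at each level.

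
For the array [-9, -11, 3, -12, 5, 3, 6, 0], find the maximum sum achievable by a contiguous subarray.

Using Kadane's algorithm on [-9, -11, 3, -12, 5, 3, 6, 0]:

Scanning through the array:
Position 1 (value -11): max_ending_here = -11, max_so_far = -9
Position 2 (value 3): max_ending_here = 3, max_so_far = 3
Position 3 (value -12): max_ending_here = -9, max_so_far = 3
Position 4 (value 5): max_ending_here = 5, max_so_far = 5
Position 5 (value 3): max_ending_here = 8, max_so_far = 8
Position 6 (value 6): max_ending_here = 14, max_so_far = 14
Position 7 (value 0): max_ending_here = 14, max_so_far = 14

Maximum subarray: [5, 3, 6]
Maximum sum: 14

The maximum subarray is [5, 3, 6] with sum 14. This subarray runs from index 4 to index 6.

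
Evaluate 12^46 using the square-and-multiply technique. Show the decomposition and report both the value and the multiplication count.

Computing 12^46 by squaring (build up from 12^1; each line after the first costs one multiplication):

12^1 = 12
12^2 = (12^1)^2 = 12^2 = 144
12^4 = (12^2)^2 = 144^2 = 20736
12^5 = 12 * 12^4 = 12 * 20736 = 248832
12^10 = (12^5)^2 = 248832^2 = 61917364224
12^11 = 12 * 12^10 = 12 * 61917364224 = 743008370688
12^22 = (12^11)^2 = 743008370688^2 = 552061438912436417593344
12^23 = 12 * 12^22 = 12 * 552061438912436417593344 = 6624737266949237011120128
12^46 = (12^23)^2 = 6624737266949237011120128^2 = 43887143856106046360568987631860370008329246736384

Result: 43887143856106046360568987631860370008329246736384
Multiplications needed: 8 (8 lines after 12^1)

12^46 = 43887143856106046360568987631860370008329246736384. Using exponentiation by squaring, this requires 8 multiplications. The key idea: if the exponent is even, square the half-power; if odd, multiply by the base once.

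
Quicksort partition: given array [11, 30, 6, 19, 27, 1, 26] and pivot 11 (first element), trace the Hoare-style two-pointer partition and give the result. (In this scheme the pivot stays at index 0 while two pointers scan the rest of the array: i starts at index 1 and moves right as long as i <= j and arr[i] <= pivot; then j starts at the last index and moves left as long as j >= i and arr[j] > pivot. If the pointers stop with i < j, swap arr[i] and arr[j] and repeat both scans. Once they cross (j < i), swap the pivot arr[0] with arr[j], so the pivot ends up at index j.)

Hoare-style two-pointer partition with pivot = 11:

Initial array: [11, 30, 6, 19, 27, 1, 26]

Pointers start at i = 1, j = 6.
i stops at index 1 (arr[1]=30 > 11), j stops at index 5 (arr[5]=1 <= 11): swap arr[1] and arr[5], array becomes [11, 1, 6, 19, 27, 30, 26]
i ends at 3, j ends at 2: the pointers have crossed (j < i), so scanning stops.

Swap pivot arr[0] with arr[2] to place pivot at position 2: [6, 1, 11, 19, 27, 30, 26]
Pivot position: 2

After partitioning with pivot 11, the array becomes [6, 1, 11, 19, 27, 30, 26]. The pivot is placed at index 2. All elements to the left of the pivot are <= 11, and all elements to the right are > 11.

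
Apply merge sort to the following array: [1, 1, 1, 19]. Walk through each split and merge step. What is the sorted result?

Merge sort trace:

Split: [1, 1, 1, 19] -> [1, 1] and [1, 19]
  Split: [1, 1] -> [1] and [1]
  Merge: [1] + [1] -> [1, 1]
  Split: [1, 19] -> [1] and [19]
  Merge: [1] + [19] -> [1, 19]
Merge: [1, 1] + [1, 19] -> [1, 1, 1, 19]

Final sorted array: [1, 1, 1, 19]

The merge sort proceeds by recursively splitting the array and merging sorted halves.
After all merges, the sorted array is [1, 1, 1, 19].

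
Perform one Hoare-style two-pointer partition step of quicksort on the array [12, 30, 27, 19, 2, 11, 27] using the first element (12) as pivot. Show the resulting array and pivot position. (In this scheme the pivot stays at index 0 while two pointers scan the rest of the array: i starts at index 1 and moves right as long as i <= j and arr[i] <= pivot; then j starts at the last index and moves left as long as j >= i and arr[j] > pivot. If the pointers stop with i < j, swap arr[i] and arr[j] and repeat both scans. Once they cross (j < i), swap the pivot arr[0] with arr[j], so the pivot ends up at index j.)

Hoare-style two-pointer partition with pivot = 12:

Initial array: [12, 30, 27, 19, 2, 11, 27]

Pointers start at i = 1, j = 6.
i stops at index 1 (arr[1]=30 > 12), j stops at index 5 (arr[5]=11 <= 12): swap arr[1] and arr[5], array becomes [12, 11, 27, 19, 2, 30, 27]
i stops at index 2 (arr[2]=27 > 12), j stops at index 4 (arr[4]=2 <= 12): swap arr[2] and arr[4], array becomes [12, 11, 2, 19, 27, 30, 27]
i ends at 3, j ends at 2: the pointers have crossed (j < i), so scanning stops.

Swap pivot arr[0] with arr[2] to place pivot at position 2: [2, 11, 12, 19, 27, 30, 27]
Pivot position: 2

After partitioning with pivot 12, the array becomes [2, 11, 12, 19, 27, 30, 27]. The pivot is placed at index 2. All elements to the left of the pivot are <= 12, and all elements to the right are > 12.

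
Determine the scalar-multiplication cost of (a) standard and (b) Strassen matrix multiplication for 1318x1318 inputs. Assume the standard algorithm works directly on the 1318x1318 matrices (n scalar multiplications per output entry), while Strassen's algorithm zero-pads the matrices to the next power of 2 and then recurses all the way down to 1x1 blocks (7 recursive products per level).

Matrix multiplication for 1318x1318 matrices:

Strassen's algorithm requires power-of-2 dimensions. Pad 1318x1318 to 2048x2048 (next power of 2).

Standard algorithm: 1318^3 = 2289529432 multiplications
Strassen's algorithm: 7^(log2(2048)) = 7^11 = 1977326743 multiplications
Savings: 2289529432 - 1977326743 = 312202689 multiplications

Standard: 2289529432 multiplications (1318^3). Strassen: 1977326743 multiplications (7^11, after padding to 2048x2048). Strassen reduces 8 recursive multiplications to 7 at each level.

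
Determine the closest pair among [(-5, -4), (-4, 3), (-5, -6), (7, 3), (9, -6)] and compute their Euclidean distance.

Computing all pairwise distances among 5 points:

d((-5, -4), (-4, 3)) = 7.0711
d((-5, -4), (-5, -6)) = 2.0 <-- minimum
d((-5, -4), (7, 3)) = 13.8924
d((-5, -4), (9, -6)) = 14.1421
d((-4, 3), (-5, -6)) = 9.0554
d((-4, 3), (7, 3)) = 11.0
d((-4, 3), (9, -6)) = 15.8114
d((-5, -6), (7, 3)) = 15.0
d((-5, -6), (9, -6)) = 14.0
d((7, 3), (9, -6)) = 9.2195

Closest pair: (-5, -4) and (-5, -6) with distance 2.0

The closest pair is (-5, -4) and (-5, -6) with Euclidean distance 2.0. For 5 points, brute-force pairwise comparison is shown above. For large n, the divide-and-conquer algorithm (sort by x, recurse on halves, check the dividing strip) achieves O(n log n).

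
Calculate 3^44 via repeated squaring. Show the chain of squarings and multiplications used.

Computing 3^44 by squaring (build up from 3^1; each line after the first costs one multiplication):

3^1 = 3
3^2 = (3^1)^2 = 3^2 = 9
3^4 = (3^2)^2 = 9^2 = 81
3^5 = 3 * 3^4 = 3 * 81 = 243
3^10 = (3^5)^2 = 243^2 = 59049
3^11 = 3 * 3^10 = 3 * 59049 = 177147
3^22 = (3^11)^2 = 177147^2 = 31381059609
3^44 = (3^22)^2 = 31381059609^2 = 984770902183611232881

Result: 984770902183611232881
Multiplications needed: 7 (7 lines after 3^1)

3^44 = 984770902183611232881. Using exponentiation by squaring, this requires 7 multiplications. The key idea: if the exponent is even, square the half-power; if odd, multiply by the base once.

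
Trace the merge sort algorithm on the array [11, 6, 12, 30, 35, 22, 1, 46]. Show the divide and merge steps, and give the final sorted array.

Merge sort trace:

Split: [11, 6, 12, 30, 35, 22, 1, 46] -> [11, 6, 12, 30] and [35, 22, 1, 46]
  Split: [11, 6, 12, 30] -> [11, 6] and [12, 30]
    Split: [11, 6] -> [11] and [6]
    Merge: [11] + [6] -> [6, 11]
    Split: [12, 30] -> [12] and [30]
    Merge: [12] + [30] -> [12, 30]
  Merge: [6, 11] + [12, 30] -> [6, 11, 12, 30]
  Split: [35, 22, 1, 46] -> [35, 22] and [1, 46]
    Split: [35, 22] -> [35] and [22]
    Merge: [35] + [22] -> [22, 35]
    Split: [1, 46] -> [1] and [46]
    Merge: [1] + [46] -> [1, 46]
  Merge: [22, 35] + [1, 46] -> [1, 22, 35, 46]
Merge: [6, 11, 12, 30] + [1, 22, 35, 46] -> [1, 6, 11, 12, 22, 30, 35, 46]

Final sorted array: [1, 6, 11, 12, 22, 30, 35, 46]

The merge sort proceeds by recursively splitting the array and merging sorted halves.
After all merges, the sorted array is [1, 6, 11, 12, 22, 30, 35, 46].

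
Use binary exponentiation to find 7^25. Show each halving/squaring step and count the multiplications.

Computing 7^25 by squaring (build up from 7^1; each line after the first costs one multiplication):

7^1 = 7
7^2 = (7^1)^2 = 7^2 = 49
7^3 = 7 * 7^2 = 7 * 49 = 343
7^6 = (7^3)^2 = 343^2 = 117649
7^12 = (7^6)^2 = 117649^2 = 13841287201
7^24 = (7^12)^2 = 13841287201^2 = 191581231380566414401
7^25 = 7 * 7^24 = 7 * 191581231380566414401 = 1341068619663964900807

Result: 1341068619663964900807
Multiplications needed: 6 (6 lines after 7^1)

7^25 = 1341068619663964900807. Using exponentiation by squaring, this requires 6 multiplications. The key idea: if the exponent is even, square the half-power; if odd, multiply by the base once.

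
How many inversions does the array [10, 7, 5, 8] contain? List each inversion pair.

Finding inversions in [10, 7, 5, 8]:

(0, 1): arr[0]=10 > arr[1]=7
(0, 2): arr[0]=10 > arr[2]=5
(0, 3): arr[0]=10 > arr[3]=8
(1, 2): arr[1]=7 > arr[2]=5

Total inversions: 4

The array has 4 inversion(s): (0,1), (0,2), (0,3), (1,2). Each pair (i,j) satisfies i < j and arr[i] > arr[j].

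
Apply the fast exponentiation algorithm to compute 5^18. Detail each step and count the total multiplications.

Computing 5^18 by squaring (build up from 5^1; each line after the first costs one multiplication):

5^1 = 5
5^2 = (5^1)^2 = 5^2 = 25
5^4 = (5^2)^2 = 25^2 = 625
5^8 = (5^4)^2 = 625^2 = 390625
5^9 = 5 * 5^8 = 5 * 390625 = 1953125
5^18 = (5^9)^2 = 1953125^2 = 3814697265625

Result: 3814697265625
Multiplications needed: 5 (5 lines after 5^1)

5^18 = 3814697265625. Using exponentiation by squaring, this requires 5 multiplications. The key idea: if the exponent is even, square the half-power; if odd, multiply by the base once.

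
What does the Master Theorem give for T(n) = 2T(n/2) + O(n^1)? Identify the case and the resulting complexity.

Master Theorem for T(n) = 2T(n/2) + O(n^1):

a = 2, b = 2, c = 1
log_b(a) = log_2(2) = 1.0000

Case 2: c = 1 = log_2(2) = 1.0000
T(n) = O(n^1 log n) = O(n log n)

For T(n) = 2T(n/2) + O(n^1): log_2(2) = 1.0000. This is Case 2 of the Master Theorem (c = log_b(a), equal work at all levels), giving O(n log n).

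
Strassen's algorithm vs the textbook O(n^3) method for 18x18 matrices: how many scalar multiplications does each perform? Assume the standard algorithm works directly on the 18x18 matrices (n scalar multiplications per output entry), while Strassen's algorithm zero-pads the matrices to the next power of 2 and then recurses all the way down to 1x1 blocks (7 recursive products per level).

Matrix multiplication for 18x18 matrices:

Strassen's algorithm requires power-of-2 dimensions. Pad 18x18 to 32x32 (next power of 2).

Standard algorithm: 18^3 = 5832 multiplications
Strassen's algorithm: 7^(log2(32)) = 7^5 = 16807 multiplications
Difference: 5832 - 16807 = -10975 (Strassen uses MORE here due to padding overhead — for small or just-over-power-of-2 n, padding can outweigh the per-level savings)

Standard: 5832 multiplications (18^3). Strassen: 16807 multiplications (7^5, after padding to 32x32). Strassen reduces 8 recursive multiplications to 7 at each level.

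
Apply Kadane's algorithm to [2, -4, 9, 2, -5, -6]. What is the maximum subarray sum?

Using Kadane's algorithm on [2, -4, 9, 2, -5, -6]:

Scanning through the array:
Position 1 (value -4): max_ending_here = -2, max_so_far = 2
Position 2 (value 9): max_ending_here = 9, max_so_far = 9
Position 3 (value 2): max_ending_here = 11, max_so_far = 11
Position 4 (value -5): max_ending_here = 6, max_so_far = 11
Position 5 (value -6): max_ending_here = 0, max_so_far = 11

Maximum subarray: [9, 2]
Maximum sum: 11

The maximum subarray is [9, 2] with sum 11. This subarray runs from index 2 to index 3.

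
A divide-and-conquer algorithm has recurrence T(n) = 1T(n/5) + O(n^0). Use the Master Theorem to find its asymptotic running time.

Master Theorem for T(n) = 1T(n/5) + O(n^0):

a = 1, b = 5, c = 0
log_b(a) = log_5(1) = 0.0000

Case 2: c = 0 = log_5(1) = 0.0000
T(n) = O(n^0 log n) = O(log n)

For T(n) = 1T(n/5) + O(n^0): log_5(1) = 0.0000. This is Case 2 of the Master Theorem (c = log_b(a), equal work at all levels), giving O(log n).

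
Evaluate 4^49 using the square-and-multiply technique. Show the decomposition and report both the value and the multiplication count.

Computing 4^49 by squaring (build up from 4^1; each line after the first costs one multiplication):

4^1 = 4
4^2 = (4^1)^2 = 4^2 = 16
4^3 = 4 * 4^2 = 4 * 16 = 64
4^6 = (4^3)^2 = 64^2 = 4096
4^12 = (4^6)^2 = 4096^2 = 16777216
4^24 = (4^12)^2 = 16777216^2 = 281474976710656
4^48 = (4^24)^2 = 281474976710656^2 = 79228162514264337593543950336
4^49 = 4 * 4^48 = 4 * 79228162514264337593543950336 = 316912650057057350374175801344

Result: 316912650057057350374175801344
Multiplications needed: 7 (7 lines after 4^1)

4^49 = 316912650057057350374175801344. Using exponentiation by squaring, this requires 7 multiplications. The key idea: if the exponent is even, square the half-power; if odd, multiply by the base once.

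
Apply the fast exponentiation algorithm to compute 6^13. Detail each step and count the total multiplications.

Computing 6^13 by squaring (build up from 6^1; each line after the first costs one multiplication):

6^1 = 6
6^2 = (6^1)^2 = 6^2 = 36
6^3 = 6 * 6^2 = 6 * 36 = 216
6^6 = (6^3)^2 = 216^2 = 46656
6^12 = (6^6)^2 = 46656^2 = 2176782336
6^13 = 6 * 6^12 = 6 * 2176782336 = 13060694016

Result: 13060694016
Multiplications needed: 5 (5 lines after 6^1)

6^13 = 13060694016. Using exponentiation by squaring, this requires 5 multiplications. The key idea: if the exponent is even, square the half-power; if odd, multiply by the base once.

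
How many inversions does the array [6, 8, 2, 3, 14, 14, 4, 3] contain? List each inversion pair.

Finding inversions in [6, 8, 2, 3, 14, 14, 4, 3]:

(0, 2): arr[0]=6 > arr[2]=2
(0, 3): arr[0]=6 > arr[3]=3
(0, 6): arr[0]=6 > arr[6]=4
(0, 7): arr[0]=6 > arr[7]=3
(1, 2): arr[1]=8 > arr[2]=2
(1, 3): arr[1]=8 > arr[3]=3
(1, 6): arr[1]=8 > arr[6]=4
(1, 7): arr[1]=8 > arr[7]=3
(4, 6): arr[4]=14 > arr[6]=4
(4, 7): arr[4]=14 > arr[7]=3
(5, 6): arr[5]=14 > arr[6]=4
(5, 7): arr[5]=14 > arr[7]=3
(6, 7): arr[6]=4 > arr[7]=3

Total inversions: 13

The array has 13 inversion(s): (0,2), (0,3), (0,6), (0,7), (1,2), (1,3), (1,6), (1,7), (4,6), (4,7), (5,6), (5,7), (6,7). Each pair (i,j) satisfies i < j and arr[i] > arr[j].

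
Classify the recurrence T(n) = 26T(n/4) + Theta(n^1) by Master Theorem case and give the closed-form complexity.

Master Theorem for T(n) = 26T(n/4) + O(n^1):

a = 26, b = 4, c = 1
log_b(a) = log_4(26) = 2.3502

Case 1: c = 1 < log_4(26) = 2.3502
T(n) = O(n^(log_4 26))

For T(n) = 26T(n/4) + O(n^1): log_4(26) = 2.3502. This is Case 1 of the Master Theorem (c < log_b(a), work dominated by leaves), giving O(n^(log_4 26)).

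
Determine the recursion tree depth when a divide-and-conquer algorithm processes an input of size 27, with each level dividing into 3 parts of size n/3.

For divide and conquer with division factor 3:

Problem sizes at each level:
Level 0: 27
Level 1: 9
Level 2: 3
Level 3: 1

The root is level 0 and the size-1 base case is level 3 (the tree spans levels 0 through 3, i.e. 4 levels counting the root), so the depth is the number of divisions: log_3(27) = 3

The recursion tree depth is log_3(27) = 3. At each level, the problem size is divided by 3, so it takes 3 divisions to reduce to a base case of size 1. The algorithm makes 3 recursive calls at each level.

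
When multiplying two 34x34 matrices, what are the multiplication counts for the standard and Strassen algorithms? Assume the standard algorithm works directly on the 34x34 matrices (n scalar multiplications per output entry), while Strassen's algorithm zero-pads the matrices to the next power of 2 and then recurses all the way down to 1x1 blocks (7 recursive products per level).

Matrix multiplication for 34x34 matrices:

Strassen's algorithm requires power-of-2 dimensions. Pad 34x34 to 64x64 (next power of 2).

Standard algorithm: 34^3 = 39304 multiplications
Strassen's algorithm: 7^(log2(64)) = 7^6 = 117649 multiplications
Difference: 39304 - 117649 = -78345 (Strassen uses MORE here due to padding overhead — for small or just-over-power-of-2 n, padding can outweigh the per-level savings)

Standard: 39304 multiplications (34^3). Strassen: 117649 multiplications (7^6, after padding to 64x64). Strassen reduces 8 recursive multiplications to 7 at each level.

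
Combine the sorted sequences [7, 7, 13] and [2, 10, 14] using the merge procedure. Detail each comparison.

Merging process:

Compare 7 vs 2: take 2 from right. Merged: [2]
Compare 7 vs 10: take 7 from left. Merged: [2, 7]
Compare 7 vs 10: take 7 from left. Merged: [2, 7, 7]
Compare 13 vs 10: take 10 from right. Merged: [2, 7, 7, 10]
Compare 13 vs 14: take 13 from left. Merged: [2, 7, 7, 10, 13]
Append remaining from right: [14]. Merged: [2, 7, 7, 10, 13, 14]

Final merged array: [2, 7, 7, 10, 13, 14]
Total comparisons: 5

The merged array is [2, 7, 7, 10, 13, 14], requiring 5 comparisons. The merge step runs in O(n) time where n is the total number of elements.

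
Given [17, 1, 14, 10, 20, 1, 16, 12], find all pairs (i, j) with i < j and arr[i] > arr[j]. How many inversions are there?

Finding inversions in [17, 1, 14, 10, 20, 1, 16, 12]:

(0, 1): arr[0]=17 > arr[1]=1
(0, 2): arr[0]=17 > arr[2]=14
(0, 3): arr[0]=17 > arr[3]=10
(0, 5): arr[0]=17 > arr[5]=1
(0, 6): arr[0]=17 > arr[6]=16
(0, 7): arr[0]=17 > arr[7]=12
(2, 3): arr[2]=14 > arr[3]=10
(2, 5): arr[2]=14 > arr[5]=1
(2, 7): arr[2]=14 > arr[7]=12
(3, 5): arr[3]=10 > arr[5]=1
(4, 5): arr[4]=20 > arr[5]=1
(4, 6): arr[4]=20 > arr[6]=16
(4, 7): arr[4]=20 > arr[7]=12
(6, 7): arr[6]=16 > arr[7]=12

Total inversions: 14

The array has 14 inversion(s): (0,1), (0,2), (0,3), (0,5), (0,6), (0,7), (2,3), (2,5), (2,7), (3,5), (4,5), (4,6), (4,7), (6,7). Each pair (i,j) satisfies i < j and arr[i] > arr[j].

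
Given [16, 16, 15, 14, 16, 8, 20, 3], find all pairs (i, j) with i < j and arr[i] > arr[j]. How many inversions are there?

Finding inversions in [16, 16, 15, 14, 16, 8, 20, 3]:

(0, 2): arr[0]=16 > arr[2]=15
(0, 3): arr[0]=16 > arr[3]=14
(0, 5): arr[0]=16 > arr[5]=8
(0, 7): arr[0]=16 > arr[7]=3
(1, 2): arr[1]=16 > arr[2]=15
(1, 3): arr[1]=16 > arr[3]=14
(1, 5): arr[1]=16 > arr[5]=8
(1, 7): arr[1]=16 > arr[7]=3
(2, 3): arr[2]=15 > arr[3]=14
(2, 5): arr[2]=15 > arr[5]=8
(2, 7): arr[2]=15 > arr[7]=3
(3, 5): arr[3]=14 > arr[5]=8
(3, 7): arr[3]=14 > arr[7]=3
(4, 5): arr[4]=16 > arr[5]=8
(4, 7): arr[4]=16 > arr[7]=3
(5, 7): arr[5]=8 > arr[7]=3
(6, 7): arr[6]=20 > arr[7]=3

Total inversions: 17

The array has 17 inversion(s): (0,2), (0,3), (0,5), (0,7), (1,2), (1,3), (1,5), (1,7), (2,3), (2,5), (2,7), (3,5), (3,7), (4,5), (4,7), (5,7), (6,7). Each pair (i,j) satisfies i < j and arr[i] > arr[j].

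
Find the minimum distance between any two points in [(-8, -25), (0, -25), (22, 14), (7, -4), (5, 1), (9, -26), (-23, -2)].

Computing all pairwise distances among 7 points:

d((-8, -25), (0, -25)) = 8.0
d((-8, -25), (22, 14)) = 49.2037
d((-8, -25), (7, -4)) = 25.807
d((-8, -25), (5, 1)) = 29.0689
d((-8, -25), (9, -26)) = 17.0294
d((-8, -25), (-23, -2)) = 27.4591
d((0, -25), (22, 14)) = 44.7772
d((0, -25), (7, -4)) = 22.1359
d((0, -25), (5, 1)) = 26.4764
d((0, -25), (9, -26)) = 9.0554
d((0, -25), (-23, -2)) = 32.5269
d((22, 14), (7, -4)) = 23.4307
d((22, 14), (5, 1)) = 21.4009
d((22, 14), (9, -26)) = 42.0595
d((22, 14), (-23, -2)) = 47.7598
d((7, -4), (5, 1)) = 5.3852 <-- minimum
d((7, -4), (9, -26)) = 22.0907
d((7, -4), (-23, -2)) = 30.0666
d((5, 1), (9, -26)) = 27.2947
d((5, 1), (-23, -2)) = 28.1603
d((9, -26), (-23, -2)) = 40.0

Closest pair: (7, -4) and (5, 1) with distance 5.3852

The closest pair is (7, -4) and (5, 1) with Euclidean distance 5.3852. For 7 points, brute-force pairwise comparison is shown above. For large n, the divide-and-conquer algorithm (sort by x, recurse on halves, check the dividing strip) achieves O(n log n).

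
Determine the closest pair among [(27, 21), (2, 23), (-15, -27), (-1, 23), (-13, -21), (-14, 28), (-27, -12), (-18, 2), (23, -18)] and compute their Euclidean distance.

Computing all pairwise distances among 9 points:

d((27, 21), (2, 23)) = 25.0799
d((27, 21), (-15, -27)) = 63.7809
d((27, 21), (-1, 23)) = 28.0713
d((27, 21), (-13, -21)) = 58.0
d((27, 21), (-14, 28)) = 41.5933
d((27, 21), (-27, -12)) = 63.2851
d((27, 21), (-18, 2)) = 48.8467
d((27, 21), (23, -18)) = 39.2046
d((2, 23), (-15, -27)) = 52.811
d((2, 23), (-1, 23)) = 3.0 <-- minimum
d((2, 23), (-13, -21)) = 46.4866
d((2, 23), (-14, 28)) = 16.7631
d((2, 23), (-27, -12)) = 45.4533
d((2, 23), (-18, 2)) = 29.0
d((2, 23), (23, -18)) = 46.0652
d((-15, -27), (-1, 23)) = 51.923
d((-15, -27), (-13, -21)) = 6.3246
d((-15, -27), (-14, 28)) = 55.0091
d((-15, -27), (-27, -12)) = 19.2094
d((-15, -27), (-18, 2)) = 29.1548
d((-15, -27), (23, -18)) = 39.0512
d((-1, 23), (-13, -21)) = 45.607
d((-1, 23), (-14, 28)) = 13.9284
d((-1, 23), (-27, -12)) = 43.6005
d((-1, 23), (-18, 2)) = 27.0185
d((-1, 23), (23, -18)) = 47.5079
d((-13, -21), (-14, 28)) = 49.0102
d((-13, -21), (-27, -12)) = 16.6433
d((-13, -21), (-18, 2)) = 23.5372
d((-13, -21), (23, -18)) = 36.1248
d((-14, 28), (-27, -12)) = 42.0595
d((-14, 28), (-18, 2)) = 26.3059
d((-14, 28), (23, -18)) = 59.0339
d((-27, -12), (-18, 2)) = 16.6433
d((-27, -12), (23, -18)) = 50.3587
d((-18, 2), (23, -18)) = 45.618

Closest pair: (2, 23) and (-1, 23) with distance 3.0

The closest pair is (2, 23) and (-1, 23) with Euclidean distance 3.0. For 9 points, brute-force pairwise comparison is shown above. For large n, the divide-and-conquer algorithm (sort by x, recurse on halves, check the dividing strip) achieves O(n log n).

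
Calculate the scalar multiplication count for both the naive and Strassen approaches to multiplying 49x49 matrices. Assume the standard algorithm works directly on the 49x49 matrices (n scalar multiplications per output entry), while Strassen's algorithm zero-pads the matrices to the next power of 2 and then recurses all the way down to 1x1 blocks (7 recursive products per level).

Matrix multiplication for 49x49 matrices:

Strassen's algorithm requires power-of-2 dimensions. Pad 49x49 to 64x64 (next power of 2).

Standard algorithm: 49^3 = 117649 multiplications
Strassen's algorithm: 7^(log2(64)) = 7^6 = 117649 multiplications
Savings: 117649 - 117649 = 0 multiplications

Standard: 117649 multiplications (49^3). Strassen: 117649 multiplications (7^6, after padding to 64x64). Strassen reduces 8 recursive multiplications to 7 at each level.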